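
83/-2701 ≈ -0.0307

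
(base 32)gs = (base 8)1034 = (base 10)540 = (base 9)660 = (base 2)1000011100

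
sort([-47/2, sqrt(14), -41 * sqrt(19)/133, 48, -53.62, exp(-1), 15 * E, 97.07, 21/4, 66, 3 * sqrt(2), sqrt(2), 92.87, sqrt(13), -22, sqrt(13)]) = [-53.62, -47/2, -22, -41 * sqrt(19)/133, exp(-1), sqrt(2), sqrt(13), sqrt(13), sqrt(14), 3 * sqrt(2), 21/4, 15 * E, 48, 66, 92.87, 97.07]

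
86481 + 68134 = 154615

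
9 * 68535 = 616815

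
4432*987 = 4374384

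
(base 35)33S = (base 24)6EG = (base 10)3808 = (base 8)7340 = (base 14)1560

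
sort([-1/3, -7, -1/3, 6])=[-7, -1/3, -1/3, 6]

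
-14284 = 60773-75057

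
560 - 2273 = -1713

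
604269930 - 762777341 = -158507411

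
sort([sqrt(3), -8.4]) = [-8.4, sqrt(3)]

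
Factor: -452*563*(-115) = 2^2*5^1*23^1*113^1*563^1 = 29264740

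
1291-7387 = -6096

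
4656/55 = 84 + 36/55 ≈ 84.65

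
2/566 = 1/283 ≈ 0.00353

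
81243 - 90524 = -9281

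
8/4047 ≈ 0.00198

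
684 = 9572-8888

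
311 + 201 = 512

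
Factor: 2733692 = 2^2*13^1*52571^1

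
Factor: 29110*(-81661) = -1*2^1*5^1*41^1*71^1*127^1*643^1 = -2377151710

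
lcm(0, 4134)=0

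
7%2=1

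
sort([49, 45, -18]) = [-18, 45, 49]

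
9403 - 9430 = -27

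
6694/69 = 97 + 1/69 ≈ 97.01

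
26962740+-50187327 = -23224587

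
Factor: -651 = -1 * 3^1 * 7^1 * 31^1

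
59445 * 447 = 26571915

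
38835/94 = 413+13/94 ≈ 413.14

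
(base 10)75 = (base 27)2l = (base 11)69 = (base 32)2b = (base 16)4b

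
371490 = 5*74298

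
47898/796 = 23949/398 ≈ 60.17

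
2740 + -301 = 2439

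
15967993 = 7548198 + 8419795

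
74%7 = 4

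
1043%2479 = 1043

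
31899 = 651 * 49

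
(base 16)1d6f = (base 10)7535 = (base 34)6hl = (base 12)443b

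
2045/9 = 227 + 2/9 ≈ 227.22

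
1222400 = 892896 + 329504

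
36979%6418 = 4889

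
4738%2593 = 2145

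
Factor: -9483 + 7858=-1 * 5^3 * 13^1=-1625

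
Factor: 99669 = 3^1*33223^1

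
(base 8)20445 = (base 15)27aa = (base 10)8485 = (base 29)a2h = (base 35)6wf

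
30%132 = 30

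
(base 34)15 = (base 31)18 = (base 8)47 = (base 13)30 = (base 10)39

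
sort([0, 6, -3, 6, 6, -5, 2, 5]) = [-5, -3, 0, 2, 5, 6, 6, 6]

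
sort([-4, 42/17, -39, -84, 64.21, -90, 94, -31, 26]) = [-90, -84, -39, -31, -4, 42/17, 26, 64.21, 94]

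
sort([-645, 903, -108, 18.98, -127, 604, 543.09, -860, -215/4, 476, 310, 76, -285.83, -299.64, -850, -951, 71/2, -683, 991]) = [-951, -860, -850, -683, -645, -299.64, -285.83, -127, -108, -215/4, 18.98, 71/2, 76, 310, 476, 543.09, 604, 903, 991]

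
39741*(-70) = -2781870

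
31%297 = 31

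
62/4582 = 31/2291 ≈ 0.0135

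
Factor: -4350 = -1*2^1*3^1*5^2*29^1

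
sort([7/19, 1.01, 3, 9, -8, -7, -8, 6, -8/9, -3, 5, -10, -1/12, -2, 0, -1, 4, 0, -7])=[-10, -8, -8, -7, -7, -3, -2, -1, -8/9, -1/12, 0, 0, 7/19, 1.01, 3, 4, 5, 6, 9]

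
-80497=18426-98923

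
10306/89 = 115 + 71/89 ≈ 115.80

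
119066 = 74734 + 44332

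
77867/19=4098 + 5/19 ≈ 4098.26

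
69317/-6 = -11552 - 5/6 ≈ -11552.83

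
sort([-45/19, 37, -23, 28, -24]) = [-24, -23, -45/19, 28, 37]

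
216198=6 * 36033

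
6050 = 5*1210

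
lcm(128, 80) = 640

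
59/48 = 1 + 11/48 ≈ 1.23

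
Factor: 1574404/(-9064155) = -1*2^2*3^(-1)*5^(-1)*13^2*17^1*137^1*604277^(-1)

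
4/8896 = 1/2224 ≈ 0.000450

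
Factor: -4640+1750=-1 * 2^1 * 5^1 * 17^2=-2890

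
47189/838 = 56 + 261/838 ≈ 56.31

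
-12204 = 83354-95558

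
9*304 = 2736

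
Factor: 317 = 317^1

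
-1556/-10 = 155+3/5 = 155.60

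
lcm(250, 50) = 250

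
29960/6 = 14980/3 ≈ 4993.33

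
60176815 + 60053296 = 120230111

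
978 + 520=1498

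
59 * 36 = 2124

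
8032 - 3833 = 4199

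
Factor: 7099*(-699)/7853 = -1*3^1*31^1*229^1*233^1*7853^(-1) = -4962201/7853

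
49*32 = 1568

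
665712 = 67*9936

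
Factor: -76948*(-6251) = 2^2*7^1*19^1*47^1*19237^1 = 481001948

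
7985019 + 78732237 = 86717256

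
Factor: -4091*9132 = -1*2^2*3^1*761^1*4091^1 = -37359012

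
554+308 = 862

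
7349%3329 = 691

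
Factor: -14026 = -1 * 2^1 * 7013^1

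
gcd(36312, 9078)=9078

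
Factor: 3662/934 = 467^(-1)*1831^1 = 1831/467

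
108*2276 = 245808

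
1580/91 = 17 + 33/91 ≈ 17.36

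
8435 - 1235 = 7200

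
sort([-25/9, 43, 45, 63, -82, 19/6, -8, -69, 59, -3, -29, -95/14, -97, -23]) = [-97, -82, -69, -29, -23, -8, -95/14, -3, -25/9, 19/6, 43, 45, 59, 63]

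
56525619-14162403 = 42363216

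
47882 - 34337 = 13545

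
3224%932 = 428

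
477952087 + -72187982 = 405764105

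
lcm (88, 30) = 1320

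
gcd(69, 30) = 3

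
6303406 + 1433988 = 7737394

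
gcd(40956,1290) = 6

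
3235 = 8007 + -4772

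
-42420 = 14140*(-3)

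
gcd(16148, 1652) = 4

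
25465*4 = 101860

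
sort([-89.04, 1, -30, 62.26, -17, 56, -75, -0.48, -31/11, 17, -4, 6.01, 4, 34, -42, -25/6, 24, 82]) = [-89.04, -75, -42, -30, -17, -25/6, -4, -31/11, -0.48, 1, 4, 6.01, 17, 24, 34, 56, 62.26, 82]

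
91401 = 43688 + 47713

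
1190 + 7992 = 9182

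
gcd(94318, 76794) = 2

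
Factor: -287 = -1 * 7^1 * 41^1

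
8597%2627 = 716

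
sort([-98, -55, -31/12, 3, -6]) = [-98, -55, -6, -31/12, 3]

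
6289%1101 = 784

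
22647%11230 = 187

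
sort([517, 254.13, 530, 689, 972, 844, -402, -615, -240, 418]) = [-615, -402, -240, 254.13, 418, 517, 530, 689, 844, 972]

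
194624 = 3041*64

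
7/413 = 1/59≈0.0169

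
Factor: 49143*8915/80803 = 3^1*5^1*1783^1*16381^1*80803^(-1) = 438109845/80803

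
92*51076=4698992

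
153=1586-1433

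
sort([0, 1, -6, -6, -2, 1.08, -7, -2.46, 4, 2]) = [-7, -6, -6, -2.46, -2, 0, 1, 1.08, 2, 4]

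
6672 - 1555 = 5117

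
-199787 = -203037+3250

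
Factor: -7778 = -1*2^1*3889^1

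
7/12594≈0.000556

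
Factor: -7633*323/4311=-1*3^(-2)*17^2*19^1*449^1*479^(-1)=-2465459/4311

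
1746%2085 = 1746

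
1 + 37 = 38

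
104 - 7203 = -7099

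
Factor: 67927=67927^1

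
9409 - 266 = 9143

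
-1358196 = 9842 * (-138)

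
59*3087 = 182133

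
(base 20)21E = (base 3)1010220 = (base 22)1FK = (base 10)834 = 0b1101000010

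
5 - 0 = 5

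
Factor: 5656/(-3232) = -1*2^(-2)*7^1 = -7/4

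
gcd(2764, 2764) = 2764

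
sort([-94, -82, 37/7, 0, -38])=[-94, -82, -38, 0, 37/7]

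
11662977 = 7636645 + 4026332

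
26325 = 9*2925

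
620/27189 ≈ 0.0228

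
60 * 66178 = 3970680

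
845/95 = 169/19 ≈ 8.89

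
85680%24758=11406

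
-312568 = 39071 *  (-8)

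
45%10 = 5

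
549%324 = 225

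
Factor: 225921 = 3^1 * 75307^1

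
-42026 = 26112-68138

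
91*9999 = 909909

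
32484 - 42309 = -9825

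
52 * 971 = 50492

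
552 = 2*276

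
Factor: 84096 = 2^7*3^2*73^1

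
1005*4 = 4020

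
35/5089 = 5/727 ≈ 0.00688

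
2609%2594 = 15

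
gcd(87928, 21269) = 1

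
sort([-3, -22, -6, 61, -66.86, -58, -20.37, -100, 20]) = [-100, -66.86, -58, -22, -20.37, -6, -3, 20, 61]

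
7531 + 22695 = 30226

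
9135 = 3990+5145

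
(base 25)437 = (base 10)2582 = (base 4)220112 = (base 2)101000010110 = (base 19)72h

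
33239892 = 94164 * 353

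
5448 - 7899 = -2451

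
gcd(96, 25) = 1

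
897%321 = 255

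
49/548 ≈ 0.0894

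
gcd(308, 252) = 28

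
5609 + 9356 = 14965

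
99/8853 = 33/2951 ≈ 0.0112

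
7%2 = 1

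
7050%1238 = 860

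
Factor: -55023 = -1*3^1*18341^1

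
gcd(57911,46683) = 7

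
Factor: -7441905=-1 * 3^1 * 5^1 * 496127^1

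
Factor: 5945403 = 3^1*223^1*8887^1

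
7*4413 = 30891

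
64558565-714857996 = -650299431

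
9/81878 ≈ 0.000110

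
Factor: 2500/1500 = 3^(-1) * 5^1 = 5/3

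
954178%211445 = 108398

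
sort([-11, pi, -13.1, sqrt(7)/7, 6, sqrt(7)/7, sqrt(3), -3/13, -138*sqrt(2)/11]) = [-138*sqrt(2)/11, -13.1, -11, -3/13, sqrt(7)/7, sqrt(7)/7, sqrt(3), pi, 6]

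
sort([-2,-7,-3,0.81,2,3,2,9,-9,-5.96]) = [-9,-7,-5.96,-3,-2,0.81,2,2,3,9]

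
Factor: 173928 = 2^3 * 3^1 * 7247^1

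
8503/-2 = -4251 - 1/2 = -4251.50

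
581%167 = 80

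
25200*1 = 25200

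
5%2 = 1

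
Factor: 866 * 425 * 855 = 2^1 * 3^2 * 5^3 * 17^1 * 19^1 * 433^1 = 314682750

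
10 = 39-29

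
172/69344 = 43/17336 ≈ 0.00248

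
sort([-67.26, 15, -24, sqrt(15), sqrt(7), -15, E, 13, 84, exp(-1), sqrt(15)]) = [-67.26, -24, -15, exp(-1), sqrt(7), E, sqrt(15), sqrt(15), 13, 15, 84]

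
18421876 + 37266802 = 55688678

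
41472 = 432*96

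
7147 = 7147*1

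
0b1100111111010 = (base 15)1e85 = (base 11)4aa6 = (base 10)6650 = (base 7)25250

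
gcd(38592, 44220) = 804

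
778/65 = 11 + 63/65 ≈ 11.97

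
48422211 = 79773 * 607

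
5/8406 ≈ 0.000595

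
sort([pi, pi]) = [pi, pi]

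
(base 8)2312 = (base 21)2g8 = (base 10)1226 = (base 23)277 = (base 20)316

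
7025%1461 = 1181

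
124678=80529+44149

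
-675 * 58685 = -39612375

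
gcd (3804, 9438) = 6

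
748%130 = 98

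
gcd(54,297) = 27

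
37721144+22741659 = 60462803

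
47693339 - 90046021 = -42352682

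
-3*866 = -2598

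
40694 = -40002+80696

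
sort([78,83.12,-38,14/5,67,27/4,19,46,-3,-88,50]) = [-88,-38,-3,14/5,27/4,19,46,50,67,78,83.12]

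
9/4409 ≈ 0.00204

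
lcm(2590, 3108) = 15540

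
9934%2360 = 494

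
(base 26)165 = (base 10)837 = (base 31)r0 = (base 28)11p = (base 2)1101000101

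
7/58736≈0.000119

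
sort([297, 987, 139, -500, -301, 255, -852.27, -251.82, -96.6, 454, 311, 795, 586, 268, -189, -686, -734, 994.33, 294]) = [-852.27, -734, -686, -500, -301, -251.82, -189, -96.6, 139, 255, 268, 294, 297, 311, 454, 586, 795, 987, 994.33]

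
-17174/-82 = 209 + 18/41 ≈ 209.44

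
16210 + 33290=49500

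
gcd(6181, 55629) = 6181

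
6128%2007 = 107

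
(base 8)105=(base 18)3f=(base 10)69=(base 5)234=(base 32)25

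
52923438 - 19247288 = 33676150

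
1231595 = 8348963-7117368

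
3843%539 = 70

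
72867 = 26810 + 46057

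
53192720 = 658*80840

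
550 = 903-353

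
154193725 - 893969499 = -739775774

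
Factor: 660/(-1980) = -1 * 3^(-1) = -1/3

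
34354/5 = 6870 + 4/5 = 6870.80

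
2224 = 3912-1688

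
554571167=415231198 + 139339969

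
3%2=1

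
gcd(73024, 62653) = 1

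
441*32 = 14112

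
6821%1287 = 386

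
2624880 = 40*65622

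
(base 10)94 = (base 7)163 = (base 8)136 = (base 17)59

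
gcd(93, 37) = 1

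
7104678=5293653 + 1811025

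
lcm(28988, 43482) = 86964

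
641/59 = 10 + 51/59≈10.86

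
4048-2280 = 1768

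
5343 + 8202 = 13545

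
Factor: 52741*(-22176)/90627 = -1*2^5*3^1*7^1*11^1*13^1*17^(-1)*1777^(-1)*4057^1 = -389861472/30209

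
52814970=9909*5330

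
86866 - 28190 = 58676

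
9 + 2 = 11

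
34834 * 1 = 34834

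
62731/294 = 213 + 109/294 ≈ 213.37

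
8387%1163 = 246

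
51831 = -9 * (-5759)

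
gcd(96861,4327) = 1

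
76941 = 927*83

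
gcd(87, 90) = 3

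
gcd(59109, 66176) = 1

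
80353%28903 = 22547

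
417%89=61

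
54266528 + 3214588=57481116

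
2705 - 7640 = -4935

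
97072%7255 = 2757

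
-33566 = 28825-62391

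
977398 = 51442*19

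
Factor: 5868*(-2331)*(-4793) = 2^2*3^4*7^1*37^1*163^1*4793^1 = 65560130244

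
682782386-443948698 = 238833688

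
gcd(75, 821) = 1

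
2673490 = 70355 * 38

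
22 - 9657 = -9635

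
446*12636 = 5635656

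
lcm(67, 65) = 4355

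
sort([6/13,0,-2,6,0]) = [-2,0,0,6/13,6]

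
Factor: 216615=3^1*5^1*7^1*2063^1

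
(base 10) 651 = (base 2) 1010001011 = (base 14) 347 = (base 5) 10101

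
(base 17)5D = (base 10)98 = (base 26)3K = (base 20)4I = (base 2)1100010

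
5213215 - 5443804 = -230589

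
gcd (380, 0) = 380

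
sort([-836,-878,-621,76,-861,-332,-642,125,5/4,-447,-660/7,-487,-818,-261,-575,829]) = [-878,-861,-836,-818,-642,-621,-575,-487,-447,-332,-261,-660/7,5/4,76,125,829]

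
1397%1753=1397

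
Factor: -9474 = -1*2^1*3^1*1579^1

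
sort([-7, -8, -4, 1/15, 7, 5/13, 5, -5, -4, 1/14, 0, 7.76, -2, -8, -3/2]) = [-8, -8, -7, -5, -4, -4, -2, -3/2, 0, 1/15, 1/14, 5/13, 5, 7, 7.76]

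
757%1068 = 757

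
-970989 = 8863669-9834658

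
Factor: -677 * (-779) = 19^1 * 41^1 * 677^1 = 527383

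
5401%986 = 471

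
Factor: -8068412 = -1 * 2^2 * 11^1 * 183373^1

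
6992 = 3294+3698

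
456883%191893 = 73097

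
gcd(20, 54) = 2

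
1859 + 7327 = 9186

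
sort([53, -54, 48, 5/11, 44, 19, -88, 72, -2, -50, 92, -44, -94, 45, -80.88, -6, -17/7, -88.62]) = [-94, -88.62, -88, -80.88, -54, -50, -44, -6, -17/7, -2, 5/11, 19, 44, 45, 48, 53, 72, 92]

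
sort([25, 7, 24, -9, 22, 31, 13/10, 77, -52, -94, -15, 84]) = [-94, -52, -15, -9, 13/10, 7, 22, 24, 25, 31, 77, 84]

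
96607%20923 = 12915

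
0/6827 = 0 = 0.00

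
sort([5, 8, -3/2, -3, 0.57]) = [-3, -3/2, 0.57, 5, 8]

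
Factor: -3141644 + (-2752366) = -1 * 2^1 * 3^2 * 5^1 * 43^1 * 1523^1 = -5894010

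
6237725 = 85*73385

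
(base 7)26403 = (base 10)7059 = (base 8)15623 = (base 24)c63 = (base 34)63l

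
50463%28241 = 22222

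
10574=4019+6555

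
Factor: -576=-1*2^6*3^2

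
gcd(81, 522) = 9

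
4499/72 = 62 + 35/72 ≈ 62.49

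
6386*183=1168638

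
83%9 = 2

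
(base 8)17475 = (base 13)3842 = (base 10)7997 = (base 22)gbb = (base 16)1f3d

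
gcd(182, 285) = 1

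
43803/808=54 + 171/808 ≈ 54.21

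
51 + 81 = 132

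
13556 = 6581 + 6975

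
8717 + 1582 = 10299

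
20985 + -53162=-32177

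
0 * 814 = 0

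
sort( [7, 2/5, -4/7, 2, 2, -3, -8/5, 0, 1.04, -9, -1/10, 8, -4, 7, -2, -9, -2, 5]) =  [-9, -9, -4, -3, -2, -2, -8/5, -4/7, -1/10, 0, 2/5, 1.04, 2, 2, 5, 7, 7, 8]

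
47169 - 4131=43038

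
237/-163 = -1 - 74/163 ≈ -1.45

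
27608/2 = 13804 = 13804.00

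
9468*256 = 2423808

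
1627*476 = 774452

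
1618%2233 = 1618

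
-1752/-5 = 350 + 2/5 = 350.40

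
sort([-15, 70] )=[-15, 70] 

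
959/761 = 1 + 198/761 ≈ 1.26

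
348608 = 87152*4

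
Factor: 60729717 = 3^1*43^1*167^1*2819^1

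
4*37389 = 149556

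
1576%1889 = 1576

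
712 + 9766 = 10478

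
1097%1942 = 1097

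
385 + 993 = 1378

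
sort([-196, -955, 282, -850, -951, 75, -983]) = [-983, -955, -951, -850, -196, 75, 282]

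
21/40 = 0.525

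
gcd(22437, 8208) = 27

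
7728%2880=1968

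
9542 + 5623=15165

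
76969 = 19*4051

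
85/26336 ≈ 0.00323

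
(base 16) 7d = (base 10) 125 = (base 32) 3t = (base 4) 1331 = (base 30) 45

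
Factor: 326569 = 29^1*11261^1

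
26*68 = 1768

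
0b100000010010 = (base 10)2066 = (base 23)3kj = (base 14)a78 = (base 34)1qq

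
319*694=221386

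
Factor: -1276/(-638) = 2^1 = 2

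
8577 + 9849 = 18426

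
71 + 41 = 112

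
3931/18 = 218 + 7/18≈218.39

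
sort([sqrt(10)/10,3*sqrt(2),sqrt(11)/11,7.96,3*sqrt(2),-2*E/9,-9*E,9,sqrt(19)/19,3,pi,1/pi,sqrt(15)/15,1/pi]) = [-9*E,-2*E/9,sqrt(19)/19,sqrt(15)/15,sqrt(11)/11,sqrt(10)/10,1/pi,1/pi,3,pi,3*sqrt(2),3*sqrt(2),7.96,9]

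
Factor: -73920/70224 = -1*2^2*5^1*19^(-1) = -20/19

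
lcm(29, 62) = 1798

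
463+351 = 814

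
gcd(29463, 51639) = 21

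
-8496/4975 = -1 - 3521/4975 ≈ -1.71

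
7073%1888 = 1409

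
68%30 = 8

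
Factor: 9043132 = 2^2*7^1*322969^1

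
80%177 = 80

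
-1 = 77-78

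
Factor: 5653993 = 5653993^1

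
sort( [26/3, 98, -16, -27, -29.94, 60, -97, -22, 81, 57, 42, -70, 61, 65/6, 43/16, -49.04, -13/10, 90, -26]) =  [-97, -70, -49.04, -29.94, -27, -26, -22, -16, -13/10, 43/16, 26/3, 65/6, 42, 57, 60, 61, 81, 90, 98]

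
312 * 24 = 7488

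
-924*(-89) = 82236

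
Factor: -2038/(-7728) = 2^(-3)*3^(-1)*7^(-1)*23^(-1)*1019^1 = 1019/3864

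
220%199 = 21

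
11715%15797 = 11715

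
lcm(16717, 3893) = 284189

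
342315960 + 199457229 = 541773189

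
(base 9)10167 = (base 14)262b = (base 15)1ebd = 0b1101000101111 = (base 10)6703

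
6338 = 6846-508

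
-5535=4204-9739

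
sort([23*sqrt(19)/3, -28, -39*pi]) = [-39*pi, -28, 23*sqrt(19)/3]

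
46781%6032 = 4557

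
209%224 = 209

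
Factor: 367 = 367^1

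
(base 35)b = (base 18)b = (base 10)11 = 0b1011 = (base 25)b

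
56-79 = -23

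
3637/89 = 40+77/89 ≈ 40.87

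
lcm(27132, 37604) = 2143428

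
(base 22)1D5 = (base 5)11100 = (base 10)775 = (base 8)1407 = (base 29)QL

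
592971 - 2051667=-1458696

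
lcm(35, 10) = 70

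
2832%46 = 26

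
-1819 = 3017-4836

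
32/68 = 8/17 ≈ 0.471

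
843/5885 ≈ 0.143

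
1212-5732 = -4520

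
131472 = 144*913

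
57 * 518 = 29526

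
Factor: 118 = 2^1*59^1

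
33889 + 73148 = 107037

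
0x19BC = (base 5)202323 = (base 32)6DS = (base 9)10030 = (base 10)6588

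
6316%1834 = 814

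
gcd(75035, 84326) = 1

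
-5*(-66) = 330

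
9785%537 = 119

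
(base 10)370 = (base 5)2440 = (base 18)12a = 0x172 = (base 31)bt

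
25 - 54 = -29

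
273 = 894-621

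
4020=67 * 60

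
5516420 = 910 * 6062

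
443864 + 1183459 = 1627323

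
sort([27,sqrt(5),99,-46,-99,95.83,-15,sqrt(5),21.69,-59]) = [-99,-59,-46,-15,sqrt(5),sqrt(5),21.69,27,95.83,99]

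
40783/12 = 3398+7/12 ≈ 3398.58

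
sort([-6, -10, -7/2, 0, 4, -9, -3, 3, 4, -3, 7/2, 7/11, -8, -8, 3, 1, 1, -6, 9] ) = [-10, -9, -8, -8, -6, -6, -7/2, -3, -3, 0, 7/11, 1, 1, 3, 3, 7/2, 4, 4, 9] 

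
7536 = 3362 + 4174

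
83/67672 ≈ 0.00123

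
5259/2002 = 2 + 1255/2002 ≈ 2.63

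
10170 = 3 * 3390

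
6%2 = 0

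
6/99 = 2/33 ≈ 0.0606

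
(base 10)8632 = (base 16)21b8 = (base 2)10000110111000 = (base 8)20670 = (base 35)71m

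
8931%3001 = 2929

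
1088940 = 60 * 18149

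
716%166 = 52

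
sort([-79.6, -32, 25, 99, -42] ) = [-79.6, -42, -32, 25, 99] 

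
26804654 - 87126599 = -60321945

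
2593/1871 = 1 + 722/1871 ≈ 1.39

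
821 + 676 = 1497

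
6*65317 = 391902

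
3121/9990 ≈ 0.312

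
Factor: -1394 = -1*2^1*17^1*41^1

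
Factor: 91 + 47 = 2^1*3^1*23^1 = 138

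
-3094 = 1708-4802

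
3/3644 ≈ 0.000823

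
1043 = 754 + 289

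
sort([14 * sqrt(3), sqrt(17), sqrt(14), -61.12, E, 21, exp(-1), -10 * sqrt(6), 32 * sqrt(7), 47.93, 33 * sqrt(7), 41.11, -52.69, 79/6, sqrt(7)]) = [-61.12, -52.69, -10 * sqrt(6), exp(-1), sqrt(7), E, sqrt(14), sqrt(17), 79/6, 21, 14 * sqrt(3), 41.11, 47.93, 32 * sqrt(7), 33 * sqrt(7)]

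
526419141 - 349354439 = 177064702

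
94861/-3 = -31620 - 1/3 ≈ -31620.33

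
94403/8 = 11800+3/8 ≈ 11800.38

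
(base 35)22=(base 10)72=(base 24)30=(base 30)2c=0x48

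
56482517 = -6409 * (-8813)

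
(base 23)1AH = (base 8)1410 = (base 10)776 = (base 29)QM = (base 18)272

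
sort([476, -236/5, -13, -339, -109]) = [-339, -109, -236/5, -13, 476]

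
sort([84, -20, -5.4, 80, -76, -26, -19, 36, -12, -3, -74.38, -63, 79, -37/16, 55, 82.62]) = [-76, -74.38, -63, -26, -20, -19, -12, -5.4, -3, -37/16, 36, 55, 79, 80, 82.62, 84]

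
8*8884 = 71072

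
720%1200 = 720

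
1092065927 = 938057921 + 154008006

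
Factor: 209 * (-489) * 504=-1 * 2^3 * 3^3 * 7^1 * 11^1 * 19^1 * 163^1=-51509304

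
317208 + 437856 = 755064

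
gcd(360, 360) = 360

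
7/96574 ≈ 0.0000725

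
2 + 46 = 48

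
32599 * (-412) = -13430788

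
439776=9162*48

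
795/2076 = 265/692 ≈ 0.383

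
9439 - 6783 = 2656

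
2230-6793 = -4563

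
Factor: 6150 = 2^1*3^1*5^2*41^1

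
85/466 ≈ 0.182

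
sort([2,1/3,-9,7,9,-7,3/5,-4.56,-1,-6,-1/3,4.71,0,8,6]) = [-9,-7,-6,-4.56,-1,-1/3,0,1/3,3/5,2,4.71,6,7,8,9]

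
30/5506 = 15/2753 ≈ 0.00545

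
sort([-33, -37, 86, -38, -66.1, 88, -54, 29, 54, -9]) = [-66.1, -54, -38, -37, -33, -9, 29, 54, 86, 88]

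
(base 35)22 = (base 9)80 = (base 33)26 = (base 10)72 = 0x48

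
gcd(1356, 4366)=2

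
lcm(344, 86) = 344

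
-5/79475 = -1/15895 ≈ -0.0000629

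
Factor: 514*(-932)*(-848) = 2^7*53^1*233^1*257^1 = 406232704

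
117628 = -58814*(-2)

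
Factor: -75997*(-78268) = 2^2*17^1*1151^1*75997^1 = 5948133196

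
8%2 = 0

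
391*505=197455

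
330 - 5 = 325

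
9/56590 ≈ 0.000159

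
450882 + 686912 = 1137794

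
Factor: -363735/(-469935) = 3^(-1)*59^(-1)*137^1 = 137/177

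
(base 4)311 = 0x35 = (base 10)53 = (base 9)58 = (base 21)2b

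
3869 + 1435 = 5304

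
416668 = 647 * 644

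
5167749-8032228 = -2864479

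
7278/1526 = 4 + 587/763 ≈ 4.77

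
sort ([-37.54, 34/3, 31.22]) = [-37.54, 34/3, 31.22]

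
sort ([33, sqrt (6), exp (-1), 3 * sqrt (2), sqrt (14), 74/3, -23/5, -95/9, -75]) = [-75, -95/9, -23/5, exp (-1), sqrt (6), sqrt (14), 3 * sqrt (2), 74/3, 33]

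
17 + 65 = 82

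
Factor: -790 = -1 * 2^1 * 5^1 * 79^1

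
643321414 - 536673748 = 106647666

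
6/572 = 3/286 ≈ 0.0105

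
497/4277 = 71/611 ≈ 0.116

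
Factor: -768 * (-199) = 2^8 * 3^1 * 199^1 = 152832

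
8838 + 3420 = 12258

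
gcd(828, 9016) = 92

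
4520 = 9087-4567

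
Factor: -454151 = -1 * 454151^1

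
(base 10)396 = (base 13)246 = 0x18c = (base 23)h5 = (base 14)204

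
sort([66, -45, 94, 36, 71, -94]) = [-94, -45, 36, 66, 71, 94]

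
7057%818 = 513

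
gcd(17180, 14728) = 4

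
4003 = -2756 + 6759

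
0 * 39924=0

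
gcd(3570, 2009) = 7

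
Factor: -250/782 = -1 * 5^3 * 17^(-1) * 23^(-1) = -125/391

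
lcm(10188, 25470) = 50940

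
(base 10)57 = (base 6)133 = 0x39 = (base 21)2f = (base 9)63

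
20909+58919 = 79828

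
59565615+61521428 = 121087043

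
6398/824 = 3199/412 ≈ 7.76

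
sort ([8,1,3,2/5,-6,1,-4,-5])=[-6,-5,-4,2/5,1,1,3,8]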